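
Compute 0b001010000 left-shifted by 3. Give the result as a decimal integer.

640

x = 0001010000
shift left by 3 → 1010000000 = 640
(equivalently, 80 × 2^3 = 80 × 8)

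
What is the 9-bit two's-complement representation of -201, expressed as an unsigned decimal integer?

201 in 9 bits: 011001001
Invert: 100110110
Add 1:  100110111 = 311
(Check: 2^9 - 201 = 512 - 201 = 311.)

311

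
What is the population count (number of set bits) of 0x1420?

3

0x1420 = 1010000100000
Count the 1s: 1 + 1 + 1 = 3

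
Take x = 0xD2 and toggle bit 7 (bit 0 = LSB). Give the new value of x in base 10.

82

x = 000011010010
bit 7 is currently 1; toggle it via x ^ (1 << 7) = x ^ 128
→ 000001010010 = 82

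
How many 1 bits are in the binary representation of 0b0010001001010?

n = 10001001010
Count the 1s: 1 + 1 + 1 + 1 = 4

4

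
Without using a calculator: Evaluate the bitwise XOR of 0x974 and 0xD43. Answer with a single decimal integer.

1079

0x974 = 100101110100
0xD43 = 110101000011
XOR → 010000110111 = 1079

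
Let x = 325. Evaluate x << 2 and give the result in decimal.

1300

325 = 00101000101
shift left by 2 → 10100010100 = 1300
(equivalently, 325 × 2^2 = 325 × 4)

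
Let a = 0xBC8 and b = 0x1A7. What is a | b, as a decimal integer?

0xBC8 = 101111001000
0x1A7 = 000110100111
 OR → 101111101111 = 3055

3055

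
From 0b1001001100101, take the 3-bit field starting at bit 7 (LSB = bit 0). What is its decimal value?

4

v = 1001001100101
Shift right by 7: 100100
Mask low 3 bits: 100 = 4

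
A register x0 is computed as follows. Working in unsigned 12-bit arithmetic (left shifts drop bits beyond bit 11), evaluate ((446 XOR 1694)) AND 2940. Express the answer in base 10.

800

446 = 000110111110
1694 = 011010011110
→ XOR → 011100100000 = 1824
2940 = 101101111100
→ AND → 001100100000 = 800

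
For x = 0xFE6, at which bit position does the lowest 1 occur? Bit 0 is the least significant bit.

0xFE6 = 111111100110
Trailing zeros: 1, so the lowest set bit is bit 1 (value 2).

1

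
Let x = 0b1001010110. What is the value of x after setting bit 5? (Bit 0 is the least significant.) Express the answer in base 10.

630

x = 1001010110
bit 5 is currently 0; set it via x | (1 << 5) = x | 32
→ 1001110110 = 630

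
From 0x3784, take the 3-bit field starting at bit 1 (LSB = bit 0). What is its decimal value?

v = 11011110000100
Shift right by 1: 1101111000010
Mask low 3 bits: 010 = 2

2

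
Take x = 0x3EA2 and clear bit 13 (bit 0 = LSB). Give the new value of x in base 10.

7842

x = 11111010100010
bit 13 is currently 1; clear it via x & ~(1 << 13) = x & ~8192
→ 01111010100010 = 7842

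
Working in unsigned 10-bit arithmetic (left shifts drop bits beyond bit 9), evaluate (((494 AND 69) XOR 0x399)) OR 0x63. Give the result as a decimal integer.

1023

494 = 0111101110
69 = 0001000101
→ AND → 0001000100 = 68
0x399 = 1110011001
→ XOR → 1111011101 = 989
0x63 = 0001100011
→ OR → 1111111111 = 1023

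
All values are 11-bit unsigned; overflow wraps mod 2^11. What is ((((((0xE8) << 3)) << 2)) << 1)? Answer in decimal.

512

0xE8 = 00011101000
→ << 3 (mod 2^11) → 11101000000 = 1856
→ << 2 (mod 2^11) → 10100000000 = 1280
→ << 1 (mod 2^11) → 01000000000 = 512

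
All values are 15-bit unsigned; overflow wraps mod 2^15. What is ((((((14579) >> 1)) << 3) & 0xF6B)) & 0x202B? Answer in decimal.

8

14579 = 011100011110011
→ >> 1 → 001110001111001 = 7289
→ << 3 (mod 2^15) → 110001111001000 = 25544
0xF6B = 000111101101011
→ & → 000001101001000 = 840
0x202B = 010000000101011
→ & → 000000000001000 = 8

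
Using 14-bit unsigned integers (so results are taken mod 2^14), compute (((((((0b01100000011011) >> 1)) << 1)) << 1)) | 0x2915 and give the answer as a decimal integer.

0b01100000011011 = 01100000011011
→ >> 1 → 00110000001101 = 3085
→ << 1 (mod 2^14) → 01100000011010 = 6170
→ << 1 (mod 2^14) → 11000000110100 = 12340
0x2915 = 10100100010101
→ | → 11100100110101 = 14645

14645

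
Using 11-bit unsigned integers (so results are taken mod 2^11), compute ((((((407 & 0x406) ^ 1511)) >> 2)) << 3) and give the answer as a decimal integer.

407 = 00110010111
0x406 = 10000000110
→ & → 00000000110 = 6
1511 = 10111100111
→ ^ → 10111100001 = 1505
→ >> 2 → 00101111000 = 376
→ << 3 (mod 2^11) → 01111000000 = 960

960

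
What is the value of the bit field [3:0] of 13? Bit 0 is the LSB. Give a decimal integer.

13

v = 000001101
Shift right by 0: 000001101
Mask low 4 bits: 1101 = 13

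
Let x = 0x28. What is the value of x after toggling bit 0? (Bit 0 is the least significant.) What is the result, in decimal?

41

x = 000000101000
bit 0 is currently 0; toggle it via x ^ (1 << 0) = x ^ 1
→ 000000101001 = 41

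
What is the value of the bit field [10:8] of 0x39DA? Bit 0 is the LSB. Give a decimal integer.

1

v = 0011100111011010
Shift right by 8: 00111001
Mask low 3 bits: 001 = 1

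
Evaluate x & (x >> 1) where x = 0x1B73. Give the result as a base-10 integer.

x = 1101101110011 = 7027
x>>1 = 0110110111001
AND  = 0100100110001 = 2353
(x & (x >> 1) has a 1 wherever x has two consecutive 1 bits.)

2353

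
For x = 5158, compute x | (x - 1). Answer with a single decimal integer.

x = 1010000100110 = 5158
x - 1 = 1010000100101
OR    = 1010000100111 = 5159
(x | (x - 1) sets all bits below the lowest set bit.)

5159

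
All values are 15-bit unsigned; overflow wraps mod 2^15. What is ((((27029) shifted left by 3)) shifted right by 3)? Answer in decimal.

27029 = 110100110010101
→ shifted left by 3 (mod 2^15) → 100110010101000 = 19624
→ shifted right by 3 → 000100110010101 = 2453

2453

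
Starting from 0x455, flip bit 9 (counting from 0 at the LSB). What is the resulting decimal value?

x = 10001010101
bit 9 is currently 0; toggle it via x ^ (1 << 9) = x ^ 512
→ 11001010101 = 1621

1621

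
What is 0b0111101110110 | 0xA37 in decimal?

3959

a = 111101110110
0xA37 = 101000110111
 OR → 111101110111 = 3959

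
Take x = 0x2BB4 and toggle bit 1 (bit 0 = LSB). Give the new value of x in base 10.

x = 10101110110100
bit 1 is currently 0; toggle it via x ^ (1 << 1) = x ^ 2
→ 10101110110110 = 11190

11190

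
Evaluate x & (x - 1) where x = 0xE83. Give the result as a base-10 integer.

3714

x = 111010000011 = 3715
x - 1 = 111010000010
AND   = 111010000010 = 3714
(x & (x - 1) clears the lowest set bit of x.)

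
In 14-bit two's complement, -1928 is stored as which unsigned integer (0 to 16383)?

14456

1928 in 14 bits: 00011110001000
Invert: 11100001110111
Add 1:  11100001111000 = 14456
(Check: 2^14 - 1928 = 16384 - 1928 = 14456.)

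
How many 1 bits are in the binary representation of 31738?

12

31738 = 111101111111010
Count the 1s: 1 + 1 + 1 + 1 + 1 + 1 + 1 + 1 + 1 + 1 + 1 + 1 = 12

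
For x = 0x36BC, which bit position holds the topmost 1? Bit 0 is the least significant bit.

13

0x36BC = 11011010111100
The topmost 1 is at position 13 (since 2^13 = 8192 ≤ 14012 < 16384).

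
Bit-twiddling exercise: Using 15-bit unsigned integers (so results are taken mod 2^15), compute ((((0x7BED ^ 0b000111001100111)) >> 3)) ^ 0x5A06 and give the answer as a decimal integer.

21687

0x7BED = 111101111101101
0b000111001100111 = 000111001100111
→ ^ → 111010110001010 = 30090
→ >> 3 → 000111010110001 = 3761
0x5A06 = 101101000000110
→ ^ → 101010010110111 = 21687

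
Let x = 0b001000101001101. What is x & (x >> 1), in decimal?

x = 1000101001101 = 4429
x>>1 = 0100010100110
AND  = 0000000000100 = 4
(x & (x >> 1) has a 1 wherever x has two consecutive 1 bits.)

4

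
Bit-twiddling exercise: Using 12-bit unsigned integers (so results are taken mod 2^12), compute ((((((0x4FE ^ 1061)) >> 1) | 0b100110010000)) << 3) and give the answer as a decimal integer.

0x4FE = 010011111110
1061 = 010000100101
→ ^ → 000011011011 = 219
→ >> 1 → 000001101101 = 109
0b100110010000 = 100110010000
→ | → 100111111101 = 2557
→ << 3 (mod 2^12) → 111111101000 = 4072

4072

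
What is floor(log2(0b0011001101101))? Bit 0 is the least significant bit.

0b0011001101101 = 11001101101
The topmost 1 is at position 10 (since 2^10 = 1024 ≤ 1645 < 2048).

10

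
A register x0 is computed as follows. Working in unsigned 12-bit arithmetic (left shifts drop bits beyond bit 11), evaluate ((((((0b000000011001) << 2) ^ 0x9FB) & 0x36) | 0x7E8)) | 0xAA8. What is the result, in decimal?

0b000000011001 = 000000011001
→ << 2 (mod 2^12) → 000001100100 = 100
0x9FB = 100111111011
→ ^ → 100110011111 = 2463
0x36 = 000000110110
→ & → 000000010110 = 22
0x7E8 = 011111101000
→ | → 011111111110 = 2046
0xAA8 = 101010101000
→ | → 111111111110 = 4094

4094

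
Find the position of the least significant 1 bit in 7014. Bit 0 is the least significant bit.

1

7014 = 1101101100110
Trailing zeros: 1, so the lowest set bit is bit 1 (value 2).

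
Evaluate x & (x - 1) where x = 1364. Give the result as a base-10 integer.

x = 10101010100 = 1364
x - 1 = 10101010011
AND   = 10101010000 = 1360
(x & (x - 1) clears the lowest set bit of x.)

1360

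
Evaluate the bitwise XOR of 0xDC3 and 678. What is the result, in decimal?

3941

0xDC3 = 110111000011
678 = 001010100110
XOR → 111101100101 = 3941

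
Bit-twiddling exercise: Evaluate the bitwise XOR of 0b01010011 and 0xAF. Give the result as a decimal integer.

a = 01010011
0xAF = 10101111
XOR → 11111100 = 252

252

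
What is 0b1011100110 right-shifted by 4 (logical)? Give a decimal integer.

46

x = 1011100110
shift right by 4 → 0000101110 = 46
(equivalently, floor(742 / 16))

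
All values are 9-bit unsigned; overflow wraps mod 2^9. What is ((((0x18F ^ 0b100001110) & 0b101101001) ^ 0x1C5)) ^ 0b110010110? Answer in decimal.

0x18F = 110001111
0b100001110 = 100001110
→ ^ → 010000001 = 129
0b101101001 = 101101001
→ & → 000000001 = 1
0x1C5 = 111000101
→ ^ → 111000100 = 452
0b110010110 = 110010110
→ ^ → 001010010 = 82

82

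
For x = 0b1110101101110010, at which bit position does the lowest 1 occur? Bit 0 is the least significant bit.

0b1110101101110010 = 1110101101110010
Trailing zeros: 1, so the lowest set bit is bit 1 (value 2).

1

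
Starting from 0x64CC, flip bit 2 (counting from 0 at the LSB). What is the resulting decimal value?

x = 110010011001100
bit 2 is currently 1; toggle it via x ^ (1 << 2) = x ^ 4
→ 110010011001000 = 25800

25800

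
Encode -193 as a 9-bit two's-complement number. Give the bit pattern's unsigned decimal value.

319

193 in 9 bits: 011000001
Invert: 100111110
Add 1:  100111111 = 319
(Check: 2^9 - 193 = 512 - 193 = 319.)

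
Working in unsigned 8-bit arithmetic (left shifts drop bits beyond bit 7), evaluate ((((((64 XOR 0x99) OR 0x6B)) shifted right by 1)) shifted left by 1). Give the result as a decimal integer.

64 = 01000000
0x99 = 10011001
→ XOR → 11011001 = 217
0x6B = 01101011
→ OR → 11111011 = 251
→ shifted right by 1 → 01111101 = 125
→ shifted left by 1 (mod 2^8) → 11111010 = 250

250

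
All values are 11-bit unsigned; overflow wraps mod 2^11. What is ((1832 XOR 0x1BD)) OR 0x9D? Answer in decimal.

1832 = 11100101000
0x1BD = 00110111101
→ XOR → 11010010101 = 1685
0x9D = 00010011101
→ OR → 11010011101 = 1693

1693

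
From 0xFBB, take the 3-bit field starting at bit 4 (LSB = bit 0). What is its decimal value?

3

v = 111110111011
Shift right by 4: 11111011
Mask low 3 bits: 011 = 3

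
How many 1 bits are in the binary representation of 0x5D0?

0x5D0 = 10111010000
Count the 1s: 1 + 1 + 1 + 1 + 1 = 5

5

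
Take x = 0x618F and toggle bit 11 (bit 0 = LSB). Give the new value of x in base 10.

27023

x = 110000110001111
bit 11 is currently 0; toggle it via x ^ (1 << 11) = x ^ 2048
→ 110100110001111 = 27023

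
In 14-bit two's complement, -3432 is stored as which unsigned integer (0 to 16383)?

3432 in 14 bits: 00110101101000
Invert: 11001010010111
Add 1:  11001010011000 = 12952
(Check: 2^14 - 3432 = 16384 - 3432 = 12952.)

12952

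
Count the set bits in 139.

139 = 10001011
Count the 1s: 1 + 1 + 1 + 1 = 4

4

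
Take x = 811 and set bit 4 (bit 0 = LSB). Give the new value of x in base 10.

827

x = 01100101011
bit 4 is currently 0; set it via x | (1 << 4) = x | 16
→ 01100111011 = 827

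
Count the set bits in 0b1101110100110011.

10

n = 1101110100110011
Count the 1s: 1 + 1 + 1 + 1 + 1 + 1 + 1 + 1 + 1 + 1 = 10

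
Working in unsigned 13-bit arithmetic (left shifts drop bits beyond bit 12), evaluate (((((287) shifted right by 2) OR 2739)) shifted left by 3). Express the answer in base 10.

287 = 0000100011111
→ shifted right by 2 → 0000001000111 = 71
2739 = 0101010110011
→ OR → 0101011110111 = 2807
→ shifted left by 3 (mod 2^13) → 1011110111000 = 6072

6072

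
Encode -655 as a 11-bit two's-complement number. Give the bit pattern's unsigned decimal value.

655 in 11 bits: 01010001111
Invert: 10101110000
Add 1:  10101110001 = 1393
(Check: 2^11 - 655 = 2048 - 655 = 1393.)

1393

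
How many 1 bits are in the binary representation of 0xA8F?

0xA8F = 101010001111
Count the 1s: 1 + 1 + 1 + 1 + 1 + 1 + 1 = 7

7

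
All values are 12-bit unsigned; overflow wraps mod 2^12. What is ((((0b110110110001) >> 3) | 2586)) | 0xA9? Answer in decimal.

0b110110110001 = 110110110001
→ >> 3 → 000110110110 = 438
2586 = 101000011010
→ | → 101110111110 = 3006
0xA9 = 000010101001
→ | → 101110111111 = 3007

3007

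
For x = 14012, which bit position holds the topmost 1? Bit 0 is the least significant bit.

14012 = 11011010111100
The topmost 1 is at position 13 (since 2^13 = 8192 ≤ 14012 < 16384).

13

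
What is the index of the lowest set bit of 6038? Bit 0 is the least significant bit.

6038 = 1011110010110
Trailing zeros: 1, so the lowest set bit is bit 1 (value 2).

1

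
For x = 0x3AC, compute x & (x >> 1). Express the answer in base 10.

388

x = 1110101100 = 940
x>>1 = 0111010110
AND  = 0110000100 = 388
(x & (x >> 1) has a 1 wherever x has two consecutive 1 bits.)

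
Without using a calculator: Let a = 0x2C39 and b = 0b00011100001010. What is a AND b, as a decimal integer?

1032

0x2C39 = 10110000111001
b = 00011100001010
AND → 00010000001000 = 1032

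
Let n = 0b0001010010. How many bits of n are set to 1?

3

n = 1010010
Count the 1s: 1 + 1 + 1 = 3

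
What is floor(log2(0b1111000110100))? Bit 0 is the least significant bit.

0b1111000110100 = 1111000110100
The topmost 1 is at position 12 (since 2^12 = 4096 ≤ 7732 < 8192).

12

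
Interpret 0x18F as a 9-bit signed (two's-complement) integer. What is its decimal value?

-113

pattern = 110001111 (MSB is 1 ⇒ negative)
Invert: 001110000, add 1 → 001110001 = 113, so the value is -113.
(Equivalently: 399 - 2^9 = 399 - 512 = -113.)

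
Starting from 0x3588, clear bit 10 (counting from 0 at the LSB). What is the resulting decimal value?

12680

x = 11010110001000
bit 10 is currently 1; clear it via x & ~(1 << 10) = x & ~1024
→ 11000110001000 = 12680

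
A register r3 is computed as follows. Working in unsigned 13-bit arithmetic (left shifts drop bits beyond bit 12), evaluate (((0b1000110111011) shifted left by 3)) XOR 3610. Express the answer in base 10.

962

0b1000110111011 = 1000110111011
→ shifted left by 3 (mod 2^13) → 0110111011000 = 3544
3610 = 0111000011010
→ XOR → 0001111000010 = 962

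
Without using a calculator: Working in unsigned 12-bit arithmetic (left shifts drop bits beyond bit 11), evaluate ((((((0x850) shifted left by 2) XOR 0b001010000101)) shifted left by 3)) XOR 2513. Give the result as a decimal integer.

2041

0x850 = 100001010000
→ shifted left by 2 (mod 2^12) → 000101000000 = 320
0b001010000101 = 001010000101
→ XOR → 001111000101 = 965
→ shifted left by 3 (mod 2^12) → 111000101000 = 3624
2513 = 100111010001
→ XOR → 011111111001 = 2041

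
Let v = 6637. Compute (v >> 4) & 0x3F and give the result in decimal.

v = 001100111101101
Shift right by 4: 00110011110
Mask low 6 bits: 011110 = 30

30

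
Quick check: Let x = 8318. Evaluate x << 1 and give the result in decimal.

8318 = 010000001111110
shift left by 1 → 100000011111100 = 16636
(equivalently, 8318 × 2^1 = 8318 × 2)

16636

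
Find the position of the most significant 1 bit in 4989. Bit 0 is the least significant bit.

12

4989 = 1001101111101
The topmost 1 is at position 12 (since 2^12 = 4096 ≤ 4989 < 8192).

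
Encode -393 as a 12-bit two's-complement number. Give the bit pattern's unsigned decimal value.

393 in 12 bits: 000110001001
Invert: 111001110110
Add 1:  111001110111 = 3703
(Check: 2^12 - 393 = 4096 - 393 = 3703.)

3703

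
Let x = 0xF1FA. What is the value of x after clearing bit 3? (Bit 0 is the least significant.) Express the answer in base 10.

61938

x = 1111000111111010
bit 3 is currently 1; clear it via x & ~(1 << 3) = x & ~8
→ 1111000111110010 = 61938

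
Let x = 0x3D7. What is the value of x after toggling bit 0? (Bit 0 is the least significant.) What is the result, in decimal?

982

x = 001111010111
bit 0 is currently 1; toggle it via x ^ (1 << 0) = x ^ 1
→ 001111010110 = 982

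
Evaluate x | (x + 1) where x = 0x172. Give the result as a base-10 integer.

371

x = 101110010 = 370
x + 1 = 101110011
OR    = 101110011 = 371
(x | (x + 1) sets the lowest cleared bit.)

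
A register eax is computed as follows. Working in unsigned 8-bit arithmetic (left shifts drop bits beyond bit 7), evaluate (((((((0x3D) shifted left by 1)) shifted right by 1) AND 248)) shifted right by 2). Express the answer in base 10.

14

0x3D = 00111101
→ shifted left by 1 (mod 2^8) → 01111010 = 122
→ shifted right by 1 → 00111101 = 61
248 = 11111000
→ AND → 00111000 = 56
→ shifted right by 2 → 00001110 = 14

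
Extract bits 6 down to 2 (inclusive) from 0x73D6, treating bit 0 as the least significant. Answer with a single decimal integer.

v = 111001111010110
Shift right by 2: 1110011110101
Mask low 5 bits: 10101 = 21

21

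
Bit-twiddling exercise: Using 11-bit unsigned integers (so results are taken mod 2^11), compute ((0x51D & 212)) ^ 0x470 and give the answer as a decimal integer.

1124

0x51D = 10100011101
212 = 00011010100
→ & → 00000010100 = 20
0x470 = 10001110000
→ ^ → 10001100100 = 1124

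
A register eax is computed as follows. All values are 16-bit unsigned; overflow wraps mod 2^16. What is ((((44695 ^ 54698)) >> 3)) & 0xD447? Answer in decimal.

1095

44695 = 1010111010010111
54698 = 1101010110101010
→ ^ → 0111101100111101 = 31549
→ >> 3 → 0000111101100111 = 3943
0xD447 = 1101010001000111
→ & → 0000010001000111 = 1095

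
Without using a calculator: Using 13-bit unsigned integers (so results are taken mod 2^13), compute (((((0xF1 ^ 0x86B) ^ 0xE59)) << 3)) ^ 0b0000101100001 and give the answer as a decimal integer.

0xF1 = 0000011110001
0x86B = 0100001101011
→ ^ → 0100010011010 = 2202
0xE59 = 0111001011001
→ ^ → 0011011000011 = 1731
→ << 3 (mod 2^13) → 1011000011000 = 5656
0b0000101100001 = 0000101100001
→ ^ → 1011101111001 = 6009

6009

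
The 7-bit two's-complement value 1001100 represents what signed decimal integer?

pattern = 1001100 (MSB is 1 ⇒ negative)
Invert: 0110011, add 1 → 0110100 = 52, so the value is -52.
(Equivalently: 76 - 2^7 = 76 - 128 = -52.)

-52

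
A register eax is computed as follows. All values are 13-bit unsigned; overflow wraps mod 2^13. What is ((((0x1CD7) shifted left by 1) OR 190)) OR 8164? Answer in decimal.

8190

0x1CD7 = 1110011010111
→ shifted left by 1 (mod 2^13) → 1100110101110 = 6574
190 = 0000010111110
→ OR → 1100110111110 = 6590
8164 = 1111111100100
→ OR → 1111111111110 = 8190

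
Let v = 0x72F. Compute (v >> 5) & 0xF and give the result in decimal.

9

v = 0011100101111
Shift right by 5: 00111001
Mask low 4 bits: 1001 = 9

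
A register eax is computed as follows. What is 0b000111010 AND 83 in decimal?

18

a = 0111010
83 = 1010011
AND → 0010010 = 18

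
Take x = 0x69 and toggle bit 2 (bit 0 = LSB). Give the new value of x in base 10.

x = 0001101001
bit 2 is currently 0; toggle it via x ^ (1 << 2) = x ^ 4
→ 0001101101 = 109

109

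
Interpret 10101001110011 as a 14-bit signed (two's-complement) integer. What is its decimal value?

-5517

pattern = 10101001110011 (MSB is 1 ⇒ negative)
Invert: 01010110001100, add 1 → 01010110001101 = 5517, so the value is -5517.
(Equivalently: 10867 - 2^14 = 10867 - 16384 = -5517.)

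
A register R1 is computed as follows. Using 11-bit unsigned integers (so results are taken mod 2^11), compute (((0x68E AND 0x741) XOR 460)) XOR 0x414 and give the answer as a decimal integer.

0x68E = 11010001110
0x741 = 11101000001
→ AND → 11000000000 = 1536
460 = 00111001100
→ XOR → 11111001100 = 1996
0x414 = 10000010100
→ XOR → 01111011000 = 984

984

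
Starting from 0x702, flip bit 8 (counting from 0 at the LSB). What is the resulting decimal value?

x = 11100000010
bit 8 is currently 1; toggle it via x ^ (1 << 8) = x ^ 256
→ 11000000010 = 1538

1538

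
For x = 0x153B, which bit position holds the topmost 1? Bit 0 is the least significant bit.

12

0x153B = 1010100111011
The topmost 1 is at position 12 (since 2^12 = 4096 ≤ 5435 < 8192).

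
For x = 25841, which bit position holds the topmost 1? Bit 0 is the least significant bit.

14

25841 = 110010011110001
The topmost 1 is at position 14 (since 2^14 = 16384 ≤ 25841 < 32768).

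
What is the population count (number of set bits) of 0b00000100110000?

3

n = 100110000
Count the 1s: 1 + 1 + 1 = 3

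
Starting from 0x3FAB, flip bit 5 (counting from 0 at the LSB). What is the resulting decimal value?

16267

x = 11111110101011
bit 5 is currently 1; toggle it via x ^ (1 << 5) = x ^ 32
→ 11111110001011 = 16267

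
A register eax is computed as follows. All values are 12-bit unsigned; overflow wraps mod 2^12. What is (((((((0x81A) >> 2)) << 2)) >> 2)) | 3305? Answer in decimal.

0x81A = 100000011010
→ >> 2 → 001000000110 = 518
→ << 2 (mod 2^12) → 100000011000 = 2072
→ >> 2 → 001000000110 = 518
3305 = 110011101001
→ | → 111011101111 = 3823

3823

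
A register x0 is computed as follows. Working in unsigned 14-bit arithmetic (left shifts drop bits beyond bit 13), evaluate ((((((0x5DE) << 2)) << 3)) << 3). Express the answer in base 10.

7680

0x5DE = 00010111011110
→ << 2 (mod 2^14) → 01011101111000 = 6008
→ << 3 (mod 2^14) → 11101111000000 = 15296
→ << 3 (mod 2^14) → 01111000000000 = 7680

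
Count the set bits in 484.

484 = 111100100
Count the 1s: 1 + 1 + 1 + 1 + 1 = 5

5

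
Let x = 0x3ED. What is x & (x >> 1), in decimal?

484

x = 1111101101 = 1005
x>>1 = 0111110110
AND  = 0111100100 = 484
(x & (x >> 1) has a 1 wherever x has two consecutive 1 bits.)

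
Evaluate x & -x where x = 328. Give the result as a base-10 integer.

8

x = 101001000 = 328
-x (two's complement) = …010111000
AND   = 000001000 = 8
(x & -x isolates the lowest set bit of x.)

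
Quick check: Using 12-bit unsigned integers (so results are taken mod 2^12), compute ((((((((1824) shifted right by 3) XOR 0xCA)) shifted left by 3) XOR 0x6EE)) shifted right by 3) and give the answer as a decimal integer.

1824 = 011100100000
→ shifted right by 3 → 000011100100 = 228
0xCA = 000011001010
→ XOR → 000000101110 = 46
→ shifted left by 3 (mod 2^12) → 000101110000 = 368
0x6EE = 011011101110
→ XOR → 011110011110 = 1950
→ shifted right by 3 → 000011110011 = 243

243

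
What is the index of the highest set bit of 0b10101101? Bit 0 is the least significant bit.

7

0b10101101 = 10101101
The topmost 1 is at position 7 (since 2^7 = 128 ≤ 173 < 256).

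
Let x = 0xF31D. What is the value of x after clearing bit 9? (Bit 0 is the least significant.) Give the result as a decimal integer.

x = 1111001100011101
bit 9 is currently 1; clear it via x & ~(1 << 9) = x & ~512
→ 1111000100011101 = 61725

61725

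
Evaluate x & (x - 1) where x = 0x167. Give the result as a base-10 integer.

358

x = 101100111 = 359
x - 1 = 101100110
AND   = 101100110 = 358
(x & (x - 1) clears the lowest set bit of x.)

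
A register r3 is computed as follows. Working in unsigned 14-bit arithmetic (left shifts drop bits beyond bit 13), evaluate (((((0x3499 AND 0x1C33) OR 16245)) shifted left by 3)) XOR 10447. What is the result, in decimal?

0x3499 = 11010010011001
0x1C33 = 01110000110011
→ AND → 01010000010001 = 5137
16245 = 11111101110101
→ OR → 11111101110101 = 16245
→ shifted left by 3 (mod 2^14) → 11101110101000 = 15272
10447 = 10100011001111
→ XOR → 01001101100111 = 4967

4967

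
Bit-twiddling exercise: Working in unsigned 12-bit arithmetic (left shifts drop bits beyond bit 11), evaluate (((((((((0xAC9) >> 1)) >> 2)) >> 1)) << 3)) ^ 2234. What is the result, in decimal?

0xAC9 = 101011001001
→ >> 1 → 010101100100 = 1380
→ >> 2 → 000101011001 = 345
→ >> 1 → 000010101100 = 172
→ << 3 (mod 2^12) → 010101100000 = 1376
2234 = 100010111010
→ ^ → 110111011010 = 3546

3546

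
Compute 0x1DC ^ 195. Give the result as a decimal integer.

287

0x1DC = 111011100
195 = 011000011
XOR → 100011111 = 287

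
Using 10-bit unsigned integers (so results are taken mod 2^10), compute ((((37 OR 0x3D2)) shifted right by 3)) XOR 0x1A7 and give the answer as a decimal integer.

37 = 0000100101
0x3D2 = 1111010010
→ OR → 1111110111 = 1015
→ shifted right by 3 → 0001111110 = 126
0x1A7 = 0110100111
→ XOR → 0111011001 = 473

473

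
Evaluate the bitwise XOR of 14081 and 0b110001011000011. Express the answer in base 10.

21954

14081 = 011011100000001
b = 110001011000011
XOR → 101010111000010 = 21954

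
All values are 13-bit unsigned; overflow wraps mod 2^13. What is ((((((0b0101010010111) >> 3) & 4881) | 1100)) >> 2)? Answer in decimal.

343

0b0101010010111 = 0101010010111
→ >> 3 → 0000101010010 = 338
4881 = 1001100010001
→ & → 0000100010000 = 272
1100 = 0010001001100
→ | → 0010101011100 = 1372
→ >> 2 → 0000101010111 = 343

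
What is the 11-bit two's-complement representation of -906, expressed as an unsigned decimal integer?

906 in 11 bits: 01110001010
Invert: 10001110101
Add 1:  10001110110 = 1142
(Check: 2^11 - 906 = 2048 - 906 = 1142.)

1142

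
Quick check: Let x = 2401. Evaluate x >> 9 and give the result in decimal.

2401 = 100101100001
shift right by 9 → 000000000100 = 4
(equivalently, floor(2401 / 512))

4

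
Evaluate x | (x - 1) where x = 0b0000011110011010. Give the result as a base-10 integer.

x = 11110011010 = 1946
x - 1 = 11110011001
OR    = 11110011011 = 1947
(x | (x - 1) sets all bits below the lowest set bit.)

1947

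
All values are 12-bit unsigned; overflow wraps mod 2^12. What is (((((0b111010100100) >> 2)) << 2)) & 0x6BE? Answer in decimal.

0b111010100100 = 111010100100
→ >> 2 → 001110101001 = 937
→ << 2 (mod 2^12) → 111010100100 = 3748
0x6BE = 011010111110
→ & → 011010100100 = 1700

1700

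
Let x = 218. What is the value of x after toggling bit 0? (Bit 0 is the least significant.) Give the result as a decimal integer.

x = 11011010
bit 0 is currently 0; toggle it via x ^ (1 << 0) = x ^ 1
→ 11011011 = 219

219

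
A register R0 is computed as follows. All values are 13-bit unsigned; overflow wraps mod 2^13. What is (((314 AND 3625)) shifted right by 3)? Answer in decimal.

314 = 0000100111010
3625 = 0111000101001
→ AND → 0000000101000 = 40
→ shifted right by 3 → 0000000000101 = 5

5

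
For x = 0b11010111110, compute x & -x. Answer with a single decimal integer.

2

x = 11010111110 = 1726
-x (two's complement) = …00101000010
AND   = 00000000010 = 2
(x & -x isolates the lowest set bit of x.)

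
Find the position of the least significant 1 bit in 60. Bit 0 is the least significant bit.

2

60 = 111100
Trailing zeros: 2, so the lowest set bit is bit 2 (value 4).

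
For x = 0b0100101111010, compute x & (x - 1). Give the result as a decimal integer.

x = 100101111010 = 2426
x - 1 = 100101111001
AND   = 100101111000 = 2424
(x & (x - 1) clears the lowest set bit of x.)

2424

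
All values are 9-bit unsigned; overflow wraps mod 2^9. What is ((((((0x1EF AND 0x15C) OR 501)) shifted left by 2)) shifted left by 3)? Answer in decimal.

416

0x1EF = 111101111
0x15C = 101011100
→ AND → 101001100 = 332
501 = 111110101
→ OR → 111111101 = 509
→ shifted left by 2 (mod 2^9) → 111110100 = 500
→ shifted left by 3 (mod 2^9) → 110100000 = 416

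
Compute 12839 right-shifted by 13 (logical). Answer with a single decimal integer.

12839 = 11001000100111
shift right by 13 → 00000000000001 = 1
(equivalently, floor(12839 / 8192))

1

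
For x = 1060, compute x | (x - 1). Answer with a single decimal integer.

x = 10000100100 = 1060
x - 1 = 10000100011
OR    = 10000100111 = 1063
(x | (x - 1) sets all bits below the lowest set bit.)

1063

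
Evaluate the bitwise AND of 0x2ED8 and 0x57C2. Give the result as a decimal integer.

1728

0x2ED8 = 010111011011000
0x57C2 = 101011111000010
AND → 000011011000000 = 1728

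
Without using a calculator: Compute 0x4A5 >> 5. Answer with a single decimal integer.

37

0x4A5 = 10010100101
shift right by 5 → 00000100101 = 37
(equivalently, floor(1189 / 32))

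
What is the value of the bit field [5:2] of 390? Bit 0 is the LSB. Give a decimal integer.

1

v = 110000110
Shift right by 2: 1100001
Mask low 4 bits: 0001 = 1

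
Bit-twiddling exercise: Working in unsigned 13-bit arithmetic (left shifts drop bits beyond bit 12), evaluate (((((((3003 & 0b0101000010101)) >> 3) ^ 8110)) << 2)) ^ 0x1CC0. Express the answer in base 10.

3003 = 0101110111011
0b0101000010101 = 0101000010101
→ & → 0101000010001 = 2577
→ >> 3 → 0000101000010 = 322
8110 = 1111110101110
→ ^ → 1111011101100 = 7916
→ << 2 (mod 2^13) → 1101110110000 = 7088
0x1CC0 = 1110011000000
→ ^ → 0011101110000 = 1904

1904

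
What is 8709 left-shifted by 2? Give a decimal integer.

34836

8709 = 0010001000000101
shift left by 2 → 1000100000010100 = 34836
(equivalently, 8709 × 2^2 = 8709 × 4)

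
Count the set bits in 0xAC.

4

0xAC = 10101100
Count the 1s: 1 + 1 + 1 + 1 = 4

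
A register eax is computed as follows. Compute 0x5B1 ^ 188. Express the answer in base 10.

0x5B1 = 10110110001
188 = 00010111100
XOR → 10100001101 = 1293

1293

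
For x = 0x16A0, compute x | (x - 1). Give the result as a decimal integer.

x = 1011010100000 = 5792
x - 1 = 1011010011111
OR    = 1011010111111 = 5823
(x | (x - 1) sets all bits below the lowest set bit.)

5823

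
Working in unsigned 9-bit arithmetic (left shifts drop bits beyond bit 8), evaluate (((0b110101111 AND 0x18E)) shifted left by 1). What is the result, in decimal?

284

0b110101111 = 110101111
0x18E = 110001110
→ AND → 110001110 = 398
→ shifted left by 1 (mod 2^9) → 100011100 = 284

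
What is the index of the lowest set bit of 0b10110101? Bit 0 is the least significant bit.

0

0b10110101 = 10110101
Trailing zeros: 0, so the lowest set bit is bit 0 (value 1).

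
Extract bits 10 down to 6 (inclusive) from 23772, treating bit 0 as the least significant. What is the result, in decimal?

19

v = 101110011011100
Shift right by 6: 101110011
Mask low 5 bits: 10011 = 19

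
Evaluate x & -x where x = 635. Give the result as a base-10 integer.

1

x = 1001111011 = 635
-x (two's complement) = …0110000101
AND   = 0000000001 = 1
(x & -x isolates the lowest set bit of x.)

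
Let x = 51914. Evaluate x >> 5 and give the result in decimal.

1622

51914 = 1100101011001010
shift right by 5 → 0000011001010110 = 1622
(equivalently, floor(51914 / 32))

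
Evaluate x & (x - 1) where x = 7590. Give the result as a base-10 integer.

x = 1110110100110 = 7590
x - 1 = 1110110100101
AND   = 1110110100100 = 7588
(x & (x - 1) clears the lowest set bit of x.)

7588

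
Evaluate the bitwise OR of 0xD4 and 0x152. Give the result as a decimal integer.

470

0xD4 = 011010100
0x152 = 101010010
 OR → 111010110 = 470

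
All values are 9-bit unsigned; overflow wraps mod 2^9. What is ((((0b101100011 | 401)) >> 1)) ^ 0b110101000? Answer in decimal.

337

0b101100011 = 101100011
401 = 110010001
→ | → 111110011 = 499
→ >> 1 → 011111001 = 249
0b110101000 = 110101000
→ ^ → 101010001 = 337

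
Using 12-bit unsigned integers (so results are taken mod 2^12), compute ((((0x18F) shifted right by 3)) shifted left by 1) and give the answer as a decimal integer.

98

0x18F = 000110001111
→ shifted right by 3 → 000000110001 = 49
→ shifted left by 1 (mod 2^12) → 000001100010 = 98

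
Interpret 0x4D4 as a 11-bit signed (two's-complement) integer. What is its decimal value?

-812

pattern = 10011010100 (MSB is 1 ⇒ negative)
Invert: 01100101011, add 1 → 01100101100 = 812, so the value is -812.
(Equivalently: 1236 - 2^11 = 1236 - 2048 = -812.)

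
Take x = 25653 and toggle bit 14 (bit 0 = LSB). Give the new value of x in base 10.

9269

x = 110010000110101
bit 14 is currently 1; toggle it via x ^ (1 << 14) = x ^ 16384
→ 010010000110101 = 9269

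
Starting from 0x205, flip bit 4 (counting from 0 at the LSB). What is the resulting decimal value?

533

x = 001000000101
bit 4 is currently 0; toggle it via x ^ (1 << 4) = x ^ 16
→ 001000010101 = 533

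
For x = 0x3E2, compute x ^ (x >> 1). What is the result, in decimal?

x = 1111100010 = 994
x>>1 = 0111110001
XOR  = 1000010011 = 531
(x ^ (x >> 1) gives the standard binary-reflected Gray code of x.)

531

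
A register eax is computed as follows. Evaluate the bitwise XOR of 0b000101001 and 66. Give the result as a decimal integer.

107

a = 0101001
66 = 1000010
XOR → 1101011 = 107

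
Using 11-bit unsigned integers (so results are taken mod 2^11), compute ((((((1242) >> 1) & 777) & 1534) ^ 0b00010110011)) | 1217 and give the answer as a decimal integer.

1275

1242 = 10011011010
→ >> 1 → 01001101101 = 621
777 = 01100001001
→ & → 01000001001 = 521
1534 = 10111111110
→ & → 00000001000 = 8
0b00010110011 = 00010110011
→ ^ → 00010111011 = 187
1217 = 10011000001
→ | → 10011111011 = 1275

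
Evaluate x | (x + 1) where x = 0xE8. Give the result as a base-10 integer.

x = 11101000 = 232
x + 1 = 11101001
OR    = 11101001 = 233
(x | (x + 1) sets the lowest cleared bit.)

233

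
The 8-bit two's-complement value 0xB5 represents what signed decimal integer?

-75

pattern = 10110101 (MSB is 1 ⇒ negative)
Invert: 01001010, add 1 → 01001011 = 75, so the value is -75.
(Equivalently: 181 - 2^8 = 181 - 256 = -75.)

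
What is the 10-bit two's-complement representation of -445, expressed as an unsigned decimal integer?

445 in 10 bits: 0110111101
Invert: 1001000010
Add 1:  1001000011 = 579
(Check: 2^10 - 445 = 1024 - 445 = 579.)

579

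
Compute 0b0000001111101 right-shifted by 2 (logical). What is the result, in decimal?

x = 1111101
shift right by 2 → 0011111 = 31
(equivalently, floor(125 / 4))

31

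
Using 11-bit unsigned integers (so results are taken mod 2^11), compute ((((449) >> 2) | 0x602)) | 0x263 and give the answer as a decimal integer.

449 = 00111000001
→ >> 2 → 00001110000 = 112
0x602 = 11000000010
→ | → 11001110010 = 1650
0x263 = 01001100011
→ | → 11001110011 = 1651

1651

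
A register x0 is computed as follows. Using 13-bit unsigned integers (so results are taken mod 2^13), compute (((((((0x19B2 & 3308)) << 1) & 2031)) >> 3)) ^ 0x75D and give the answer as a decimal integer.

1909

0x19B2 = 1100110110010
3308 = 0110011101100
→ & → 0100010100000 = 2208
→ << 1 (mod 2^13) → 1000101000000 = 4416
2031 = 0011111101111
→ & → 0000101000000 = 320
→ >> 3 → 0000000101000 = 40
0x75D = 0011101011101
→ ^ → 0011101110101 = 1909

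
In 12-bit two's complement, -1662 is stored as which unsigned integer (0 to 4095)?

2434

1662 in 12 bits: 011001111110
Invert: 100110000001
Add 1:  100110000010 = 2434
(Check: 2^12 - 1662 = 4096 - 1662 = 2434.)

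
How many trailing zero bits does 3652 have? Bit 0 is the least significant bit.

3652 = 111001000100
Trailing zeros: 2, so the lowest set bit is bit 2 (value 4).

2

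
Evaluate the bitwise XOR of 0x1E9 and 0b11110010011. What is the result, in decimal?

0x1E9 = 00111101001
b = 11110010011
XOR → 11001111010 = 1658

1658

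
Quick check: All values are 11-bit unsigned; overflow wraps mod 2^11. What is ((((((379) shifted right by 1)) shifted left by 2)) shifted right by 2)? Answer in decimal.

189

379 = 00101111011
→ shifted right by 1 → 00010111101 = 189
→ shifted left by 2 (mod 2^11) → 01011110100 = 756
→ shifted right by 2 → 00010111101 = 189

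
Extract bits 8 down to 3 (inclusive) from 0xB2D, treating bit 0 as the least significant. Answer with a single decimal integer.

v = 0101100101101
Shift right by 3: 0101100101
Mask low 6 bits: 100101 = 37

37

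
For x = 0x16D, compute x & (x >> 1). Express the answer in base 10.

36

x = 101101101 = 365
x>>1 = 010110110
AND  = 000100100 = 36
(x & (x >> 1) has a 1 wherever x has two consecutive 1 bits.)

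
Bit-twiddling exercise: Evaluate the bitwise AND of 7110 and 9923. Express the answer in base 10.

7110 = 01101111000110
9923 = 10011011000011
AND → 00001011000010 = 706

706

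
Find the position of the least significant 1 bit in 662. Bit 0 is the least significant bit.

1

662 = 1010010110
Trailing zeros: 1, so the lowest set bit is bit 1 (value 2).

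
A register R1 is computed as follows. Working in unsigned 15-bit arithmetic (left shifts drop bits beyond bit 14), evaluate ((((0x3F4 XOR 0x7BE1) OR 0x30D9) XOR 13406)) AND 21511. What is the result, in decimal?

17411

0x3F4 = 000001111110100
0x7BE1 = 111101111100001
→ XOR → 111100000010101 = 30741
0x30D9 = 011000011011001
→ OR → 111100011011101 = 30941
13406 = 011010001011110
→ XOR → 100110010000011 = 19587
21511 = 101010000000111
→ AND → 100010000000011 = 17411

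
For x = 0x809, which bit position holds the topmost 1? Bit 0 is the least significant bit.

0x809 = 100000001001
The topmost 1 is at position 11 (since 2^11 = 2048 ≤ 2057 < 4096).

11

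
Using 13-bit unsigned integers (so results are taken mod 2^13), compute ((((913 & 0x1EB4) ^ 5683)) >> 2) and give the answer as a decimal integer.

913 = 0001110010001
0x1EB4 = 1111010110100
→ & → 0001010010000 = 656
5683 = 1011000110011
→ ^ → 1010010100011 = 5283
→ >> 2 → 0010100101000 = 1320

1320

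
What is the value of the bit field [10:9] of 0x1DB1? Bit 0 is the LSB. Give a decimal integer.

v = 1110110110001
Shift right by 9: 1110
Mask low 2 bits: 10 = 2

2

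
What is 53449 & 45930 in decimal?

36936

53449 = 1101000011001001
45930 = 1011001101101010
AND → 1001000001001000 = 36936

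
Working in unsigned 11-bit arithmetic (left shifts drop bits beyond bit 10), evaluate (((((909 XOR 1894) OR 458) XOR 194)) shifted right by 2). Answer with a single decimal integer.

909 = 01110001101
1894 = 11101100110
→ XOR → 10011101011 = 1259
458 = 00111001010
→ OR → 10111101011 = 1515
194 = 00011000010
→ XOR → 10100101001 = 1321
→ shifted right by 2 → 00101001010 = 330

330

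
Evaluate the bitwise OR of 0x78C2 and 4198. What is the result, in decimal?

0x78C2 = 111100011000010
4198 = 001000001100110
 OR → 111100011100110 = 30950

30950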